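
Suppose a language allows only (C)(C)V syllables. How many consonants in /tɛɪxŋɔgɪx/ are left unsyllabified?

1

Under (C)(C)V, the unsyllabifiable consonants are /x/ (no codas are permitted; onsets may contain at most 2 consonants).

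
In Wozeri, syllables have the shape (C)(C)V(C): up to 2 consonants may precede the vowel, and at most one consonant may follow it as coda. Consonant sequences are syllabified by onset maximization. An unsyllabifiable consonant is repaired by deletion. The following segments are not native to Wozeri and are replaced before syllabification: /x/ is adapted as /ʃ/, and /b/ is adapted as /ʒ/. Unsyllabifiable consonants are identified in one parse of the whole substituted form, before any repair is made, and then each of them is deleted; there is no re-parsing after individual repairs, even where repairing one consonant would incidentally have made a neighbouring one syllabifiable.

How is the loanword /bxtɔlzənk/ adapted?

ʃtɔlzən

Substitution: /b/ → /ʒ/, /x/ → /ʃ/, giving /ʒʃtɔlzənk/.
Syllabifying with onset maximization leaves /ʒ/, /k/ stranded (at most one coda consonant is licensed; onsets may contain at most 2 consonants).
Deletion applies to /ʒ/, /k/.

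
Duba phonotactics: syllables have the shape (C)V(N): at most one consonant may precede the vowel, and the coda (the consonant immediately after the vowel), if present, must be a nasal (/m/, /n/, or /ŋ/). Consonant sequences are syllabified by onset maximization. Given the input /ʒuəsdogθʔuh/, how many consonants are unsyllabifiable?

The consonants /s/, /g/, /θ/, /h/ cannot be parsed into a legal (C)V(N) syllable (only a nasal (/m/, /n/, or /ŋ/) is licensed in coda position; onsets are limited to one consonant).

4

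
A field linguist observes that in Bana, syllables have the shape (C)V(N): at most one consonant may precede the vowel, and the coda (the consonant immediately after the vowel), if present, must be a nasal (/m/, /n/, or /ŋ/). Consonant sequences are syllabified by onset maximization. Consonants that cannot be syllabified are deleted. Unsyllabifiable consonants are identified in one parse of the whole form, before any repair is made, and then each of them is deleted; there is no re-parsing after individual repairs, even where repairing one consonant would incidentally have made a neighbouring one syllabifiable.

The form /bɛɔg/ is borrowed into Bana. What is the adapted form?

The consonants /g/ cannot be parsed into a legal (C)V(N) syllable (only a nasal (/m/, /n/, or /ŋ/) is licensed in coda position; onsets are limited to one consonant).
Deletion applies to /g/.

bɛɔ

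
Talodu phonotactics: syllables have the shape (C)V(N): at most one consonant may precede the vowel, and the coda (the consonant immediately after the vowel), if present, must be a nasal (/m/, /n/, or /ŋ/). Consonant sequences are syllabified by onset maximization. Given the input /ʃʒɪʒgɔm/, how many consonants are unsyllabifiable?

2

Under (C)V(N), the unsyllabifiable consonants are /ʃ/, /ʒ/ (only a nasal (/m/, /n/, or /ŋ/) is licensed in coda position; onsets are limited to one consonant).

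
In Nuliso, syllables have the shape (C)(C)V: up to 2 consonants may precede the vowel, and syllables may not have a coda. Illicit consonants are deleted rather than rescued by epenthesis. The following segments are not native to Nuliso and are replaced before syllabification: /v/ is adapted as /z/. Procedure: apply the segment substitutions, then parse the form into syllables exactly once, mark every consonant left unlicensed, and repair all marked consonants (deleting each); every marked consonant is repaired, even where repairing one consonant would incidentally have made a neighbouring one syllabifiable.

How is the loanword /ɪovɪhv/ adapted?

ɪozɪ

Substitution: /v/ → /z/, giving /ɪozɪhz/.
Syllabifying with onset maximization leaves /h/, /z/ stranded (no codas are permitted; onsets may contain at most 2 consonants).
Each unlicensed consonant is deleted: /h/, /z/.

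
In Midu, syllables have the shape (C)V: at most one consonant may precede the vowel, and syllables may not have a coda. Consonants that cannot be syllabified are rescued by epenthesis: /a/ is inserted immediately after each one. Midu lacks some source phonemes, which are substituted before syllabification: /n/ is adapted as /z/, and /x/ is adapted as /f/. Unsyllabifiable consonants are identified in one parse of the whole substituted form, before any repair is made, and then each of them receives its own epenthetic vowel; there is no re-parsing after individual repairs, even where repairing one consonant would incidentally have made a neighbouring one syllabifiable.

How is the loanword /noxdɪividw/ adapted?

zofadɪividawa

Substitution: /n/ → /z/, /x/ → /f/, giving /zofdɪividw/.
Syllabifying with onset maximization leaves /f/, /d/, /w/ stranded (no codas are permitted; onsets are limited to one consonant).
Each unlicensed consonant becomes the onset of a new syllable: /f/ → /fa/, /d/ → /da/, /w/ → /wa/.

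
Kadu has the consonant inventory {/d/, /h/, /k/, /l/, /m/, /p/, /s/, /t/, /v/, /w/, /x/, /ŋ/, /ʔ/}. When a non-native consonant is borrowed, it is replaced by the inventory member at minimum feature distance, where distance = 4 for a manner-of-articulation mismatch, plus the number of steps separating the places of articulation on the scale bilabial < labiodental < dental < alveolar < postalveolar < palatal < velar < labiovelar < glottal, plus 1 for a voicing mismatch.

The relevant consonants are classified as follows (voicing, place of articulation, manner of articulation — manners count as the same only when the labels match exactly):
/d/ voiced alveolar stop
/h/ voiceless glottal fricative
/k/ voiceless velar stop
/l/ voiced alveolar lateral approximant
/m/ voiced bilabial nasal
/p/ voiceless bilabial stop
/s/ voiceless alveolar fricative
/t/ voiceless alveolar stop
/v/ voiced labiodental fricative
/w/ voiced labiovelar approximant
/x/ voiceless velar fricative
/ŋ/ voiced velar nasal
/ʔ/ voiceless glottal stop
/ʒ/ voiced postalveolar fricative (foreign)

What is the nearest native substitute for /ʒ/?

/s/ is closest: same manner (fricative), place distance 1 (postalveolar→alveolar), voicing differs (+1); total 2. Next closest is /v/ at distance 3.

s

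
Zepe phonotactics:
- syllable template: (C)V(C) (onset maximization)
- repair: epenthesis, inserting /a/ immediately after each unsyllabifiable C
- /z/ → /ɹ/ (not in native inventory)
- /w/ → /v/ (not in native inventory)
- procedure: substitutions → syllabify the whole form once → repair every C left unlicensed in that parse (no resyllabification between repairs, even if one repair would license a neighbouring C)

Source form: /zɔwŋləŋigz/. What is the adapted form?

Substitution: /z/ → /ɹ/, /w/ → /v/, giving /ɹɔvŋləŋigɹ/.
The consonants /ŋ/, /ɹ/ cannot be parsed into a legal (C)V(C) syllable (at most one coda consonant is licensed; onsets are limited to one consonant).
Epenthesis after each stranded consonant: /ŋ/ → /ŋa/, /ɹ/ → /ɹa/.

ɹɔvŋaləŋigɹa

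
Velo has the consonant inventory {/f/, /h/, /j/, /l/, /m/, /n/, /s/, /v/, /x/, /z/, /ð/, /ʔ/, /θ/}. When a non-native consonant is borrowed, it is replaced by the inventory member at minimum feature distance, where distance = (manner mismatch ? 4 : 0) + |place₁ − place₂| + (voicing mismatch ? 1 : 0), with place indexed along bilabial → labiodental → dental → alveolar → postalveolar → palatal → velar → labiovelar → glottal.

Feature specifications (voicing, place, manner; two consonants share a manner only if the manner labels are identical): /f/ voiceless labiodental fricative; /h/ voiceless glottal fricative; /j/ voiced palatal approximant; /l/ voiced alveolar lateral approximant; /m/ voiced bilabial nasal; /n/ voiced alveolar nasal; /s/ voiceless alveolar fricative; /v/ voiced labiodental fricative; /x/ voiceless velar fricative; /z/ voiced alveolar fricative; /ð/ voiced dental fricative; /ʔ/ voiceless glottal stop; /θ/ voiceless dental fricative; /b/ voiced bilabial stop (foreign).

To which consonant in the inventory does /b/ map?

m

/m/ is closest: manner differs (stop→nasal, +4), place distance 0 (bilabial→bilabial), same voicing; total 4. Next closest is /v/ at distance 5.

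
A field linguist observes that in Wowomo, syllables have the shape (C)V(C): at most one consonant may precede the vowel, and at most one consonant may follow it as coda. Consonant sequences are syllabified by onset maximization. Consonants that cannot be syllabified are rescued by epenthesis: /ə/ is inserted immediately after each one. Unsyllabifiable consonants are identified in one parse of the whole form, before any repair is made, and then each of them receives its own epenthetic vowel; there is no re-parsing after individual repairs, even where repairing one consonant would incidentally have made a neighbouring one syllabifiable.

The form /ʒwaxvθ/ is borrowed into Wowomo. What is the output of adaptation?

The consonants /ʒ/, /v/, /θ/ cannot be parsed into a legal (C)V(C) syllable (at most one coda consonant is licensed; onsets are limited to one consonant).
Epenthesis after each stranded consonant: /ʒ/ → /ʒə/, /v/ → /və/, /θ/ → /θə/.

ʒəwaxvəθə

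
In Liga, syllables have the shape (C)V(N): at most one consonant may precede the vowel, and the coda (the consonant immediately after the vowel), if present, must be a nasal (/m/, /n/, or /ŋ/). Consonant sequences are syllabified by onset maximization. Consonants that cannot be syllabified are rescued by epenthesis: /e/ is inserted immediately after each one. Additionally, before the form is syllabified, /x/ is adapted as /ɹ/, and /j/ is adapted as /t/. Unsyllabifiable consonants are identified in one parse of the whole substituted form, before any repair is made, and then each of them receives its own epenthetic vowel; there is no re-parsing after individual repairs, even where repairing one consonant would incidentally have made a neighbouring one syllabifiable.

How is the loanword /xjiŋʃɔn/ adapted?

Substitution: /x/ → /ɹ/, /j/ → /t/, giving /ɹtiŋʃɔn/.
Under (C)V(N), the unsyllabifiable consonants are /ɹ/ (only a nasal (/m/, /n/, or /ŋ/) is licensed in coda position; onsets are limited to one consonant).
Inserting the epenthetic vowel yields /ɹ/ → /ɹe/.

ɹetiŋʃɔn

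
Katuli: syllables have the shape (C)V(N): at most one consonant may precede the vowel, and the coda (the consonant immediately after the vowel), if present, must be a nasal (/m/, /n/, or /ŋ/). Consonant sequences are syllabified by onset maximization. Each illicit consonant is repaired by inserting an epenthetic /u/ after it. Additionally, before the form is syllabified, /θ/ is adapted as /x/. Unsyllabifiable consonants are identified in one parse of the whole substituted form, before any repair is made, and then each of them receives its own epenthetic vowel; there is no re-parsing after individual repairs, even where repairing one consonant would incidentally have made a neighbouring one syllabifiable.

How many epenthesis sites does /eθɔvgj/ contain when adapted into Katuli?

After substitution the input is /exɔvgj/.
The unsyllabifiable consonants are /v/, /g/, /j/; each receives one epenthetic vowel.

3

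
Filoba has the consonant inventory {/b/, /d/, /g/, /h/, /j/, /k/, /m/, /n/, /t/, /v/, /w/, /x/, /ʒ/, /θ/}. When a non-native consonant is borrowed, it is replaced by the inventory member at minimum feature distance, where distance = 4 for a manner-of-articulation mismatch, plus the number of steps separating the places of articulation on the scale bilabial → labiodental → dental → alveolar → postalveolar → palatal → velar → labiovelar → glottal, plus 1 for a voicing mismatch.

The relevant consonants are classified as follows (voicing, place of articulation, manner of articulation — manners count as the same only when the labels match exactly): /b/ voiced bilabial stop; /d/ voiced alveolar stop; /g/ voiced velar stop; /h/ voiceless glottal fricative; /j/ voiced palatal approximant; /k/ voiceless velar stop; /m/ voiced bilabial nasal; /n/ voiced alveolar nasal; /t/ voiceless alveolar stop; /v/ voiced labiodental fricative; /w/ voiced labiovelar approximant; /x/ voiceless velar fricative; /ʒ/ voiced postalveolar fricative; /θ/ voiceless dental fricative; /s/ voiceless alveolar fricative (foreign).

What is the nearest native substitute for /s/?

/θ/ is closest: same manner (fricative), place distance 1 (alveolar→dental), same voicing; total 1. Next closest is /ʒ/ at distance 2.

θ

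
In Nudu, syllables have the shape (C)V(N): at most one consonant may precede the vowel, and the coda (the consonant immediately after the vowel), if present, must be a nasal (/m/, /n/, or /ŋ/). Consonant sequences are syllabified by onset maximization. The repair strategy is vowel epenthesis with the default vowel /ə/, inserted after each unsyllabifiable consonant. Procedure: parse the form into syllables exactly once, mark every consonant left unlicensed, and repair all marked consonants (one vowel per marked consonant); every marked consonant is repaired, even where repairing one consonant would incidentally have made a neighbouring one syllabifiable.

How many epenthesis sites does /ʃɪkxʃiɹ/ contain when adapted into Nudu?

The unsyllabifiable consonants are /k/, /x/, /ɹ/; each receives one epenthetic vowel.

3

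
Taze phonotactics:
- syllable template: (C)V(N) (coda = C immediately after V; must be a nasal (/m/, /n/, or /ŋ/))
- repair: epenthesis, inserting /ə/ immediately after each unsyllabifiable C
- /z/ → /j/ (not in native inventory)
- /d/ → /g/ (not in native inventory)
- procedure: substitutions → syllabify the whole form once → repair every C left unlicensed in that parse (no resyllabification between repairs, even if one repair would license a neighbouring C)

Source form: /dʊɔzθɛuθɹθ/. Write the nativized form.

Substitution: /d/ → /g/, /z/ → /j/, giving /gʊɔjθɛuθɹθ/.
The consonants /j/, /θ/, /ɹ/, /θ/ cannot be parsed into a legal (C)V(N) syllable (only a nasal (/m/, /n/, or /ŋ/) is licensed in coda position; onsets are limited to one consonant).
Each unlicensed consonant becomes the onset of a new syllable: /j/ → /jə/, /θ/ → /θə/, /ɹ/ → /ɹə/, /θ/ → /θə/.

gʊɔjəθɛuθəɹəθə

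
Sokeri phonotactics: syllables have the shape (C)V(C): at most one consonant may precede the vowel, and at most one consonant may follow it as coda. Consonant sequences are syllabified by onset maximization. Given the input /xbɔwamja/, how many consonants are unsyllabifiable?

The consonants /x/ cannot be parsed into a legal (C)V(C) syllable (at most one coda consonant is licensed; onsets are limited to one consonant).

1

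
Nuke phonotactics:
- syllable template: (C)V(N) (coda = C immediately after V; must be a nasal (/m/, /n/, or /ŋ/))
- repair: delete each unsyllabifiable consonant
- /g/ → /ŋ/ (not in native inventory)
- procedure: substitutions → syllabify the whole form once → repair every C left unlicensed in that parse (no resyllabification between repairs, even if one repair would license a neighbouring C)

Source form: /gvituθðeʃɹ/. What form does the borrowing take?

vituðe

Substitution: /g/ → /ŋ/, giving /ŋvituθðeʃɹ/.
Under (C)V(N), the unsyllabifiable consonants are /ŋ/, /θ/, /ʃ/, /ɹ/ (only a nasal (/m/, /n/, or /ŋ/) is licensed in coda position; onsets are limited to one consonant).
Deletion applies to /ŋ/, /θ/, /ʃ/, /ɹ/.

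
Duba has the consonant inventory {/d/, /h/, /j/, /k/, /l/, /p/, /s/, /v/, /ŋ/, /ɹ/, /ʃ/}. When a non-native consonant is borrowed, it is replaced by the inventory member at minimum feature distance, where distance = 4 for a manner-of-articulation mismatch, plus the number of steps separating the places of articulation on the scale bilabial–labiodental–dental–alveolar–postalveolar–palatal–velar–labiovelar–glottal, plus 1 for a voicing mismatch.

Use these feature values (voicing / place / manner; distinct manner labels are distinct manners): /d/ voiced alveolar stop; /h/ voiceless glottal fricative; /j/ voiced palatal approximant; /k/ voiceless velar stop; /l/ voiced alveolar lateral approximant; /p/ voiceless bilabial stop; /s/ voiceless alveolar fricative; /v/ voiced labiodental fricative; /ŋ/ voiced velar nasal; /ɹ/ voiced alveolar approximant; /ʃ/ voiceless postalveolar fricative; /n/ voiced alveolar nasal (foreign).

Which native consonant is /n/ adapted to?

ŋ

/ŋ/ is closest: same manner (nasal), place distance 3 (alveolar→velar), same voicing; total 3. Next closest is /d/ at distance 4.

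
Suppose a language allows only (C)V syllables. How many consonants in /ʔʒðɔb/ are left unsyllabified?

Under (C)V, the unsyllabifiable consonants are /ʔ/, /ʒ/, /b/ (no codas are permitted; onsets are limited to one consonant).

3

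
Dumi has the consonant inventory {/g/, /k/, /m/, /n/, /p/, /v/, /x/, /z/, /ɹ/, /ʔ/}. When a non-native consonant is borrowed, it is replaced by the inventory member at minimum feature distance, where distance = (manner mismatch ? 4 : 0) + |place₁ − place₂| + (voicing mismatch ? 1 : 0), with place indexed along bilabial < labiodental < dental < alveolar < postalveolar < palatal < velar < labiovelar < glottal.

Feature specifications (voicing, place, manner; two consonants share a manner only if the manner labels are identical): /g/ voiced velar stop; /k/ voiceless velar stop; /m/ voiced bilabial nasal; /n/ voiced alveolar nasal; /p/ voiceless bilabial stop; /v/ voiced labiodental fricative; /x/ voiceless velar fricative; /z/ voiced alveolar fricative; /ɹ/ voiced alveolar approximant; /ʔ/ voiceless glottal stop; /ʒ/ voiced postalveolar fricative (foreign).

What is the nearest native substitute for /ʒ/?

z

/z/ is closest: same manner (fricative), place distance 1 (postalveolar→alveolar), same voicing; total 1. Next closest is /v/ at distance 3.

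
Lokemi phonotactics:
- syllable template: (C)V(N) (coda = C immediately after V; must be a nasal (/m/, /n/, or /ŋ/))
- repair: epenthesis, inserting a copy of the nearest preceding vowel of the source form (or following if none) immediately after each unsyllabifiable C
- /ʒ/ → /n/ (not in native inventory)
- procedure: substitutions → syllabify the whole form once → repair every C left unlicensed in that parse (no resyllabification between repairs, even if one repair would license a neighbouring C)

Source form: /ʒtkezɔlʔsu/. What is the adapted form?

Substitution: /ʒ/ → /n/, giving /ntkezɔlʔsu/.
Under (C)V(N), the unsyllabifiable consonants are /n/, /t/, /l/, /ʔ/ (only a nasal (/m/, /n/, or /ŋ/) is licensed in coda position; onsets are limited to one consonant).
Each unlicensed consonant becomes the onset of a new syllable: /n/ → /ne/, /t/ → /te/, /l/ → /lɔ/, /ʔ/ → /ʔɔ/.

netekezɔlɔʔɔsu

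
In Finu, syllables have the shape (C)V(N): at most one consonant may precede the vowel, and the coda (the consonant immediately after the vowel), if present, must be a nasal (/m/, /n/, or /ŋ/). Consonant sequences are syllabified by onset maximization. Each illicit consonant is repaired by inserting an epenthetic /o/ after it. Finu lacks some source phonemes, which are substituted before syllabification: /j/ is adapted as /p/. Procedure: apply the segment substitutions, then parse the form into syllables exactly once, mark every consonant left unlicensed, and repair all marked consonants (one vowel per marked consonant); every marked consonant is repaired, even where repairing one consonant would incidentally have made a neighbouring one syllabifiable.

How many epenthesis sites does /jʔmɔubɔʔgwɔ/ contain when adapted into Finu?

After substitution the input is /pʔmɔubɔʔgwɔ/.
The unsyllabifiable consonants are /p/, /ʔ/, /ʔ/, /g/; each receives one epenthetic vowel.

4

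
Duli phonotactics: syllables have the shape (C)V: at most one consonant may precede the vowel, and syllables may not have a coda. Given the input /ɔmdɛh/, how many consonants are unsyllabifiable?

2

Under (C)V, the unsyllabifiable consonants are /m/, /h/ (no codas are permitted; onsets are limited to one consonant).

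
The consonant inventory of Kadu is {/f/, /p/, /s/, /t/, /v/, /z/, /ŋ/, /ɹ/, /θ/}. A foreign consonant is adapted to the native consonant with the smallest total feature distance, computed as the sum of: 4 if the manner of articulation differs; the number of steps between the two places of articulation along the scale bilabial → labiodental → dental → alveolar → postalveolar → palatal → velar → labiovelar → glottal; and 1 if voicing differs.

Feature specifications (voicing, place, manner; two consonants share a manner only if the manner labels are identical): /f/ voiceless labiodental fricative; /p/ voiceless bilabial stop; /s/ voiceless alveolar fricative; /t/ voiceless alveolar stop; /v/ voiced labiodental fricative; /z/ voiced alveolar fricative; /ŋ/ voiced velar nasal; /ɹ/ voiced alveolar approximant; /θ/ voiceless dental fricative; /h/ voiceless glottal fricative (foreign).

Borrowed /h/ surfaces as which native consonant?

s

/s/ is closest: same manner (fricative), place distance 5 (glottal→alveolar), same voicing; total 5. Next closest is /z/ at distance 6.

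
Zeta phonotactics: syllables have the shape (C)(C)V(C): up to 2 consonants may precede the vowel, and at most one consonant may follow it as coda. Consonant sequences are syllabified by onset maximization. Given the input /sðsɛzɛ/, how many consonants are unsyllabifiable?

Under (C)(C)V(C), the unsyllabifiable consonants are /s/ (at most one coda consonant is licensed; onsets may contain at most 2 consonants).

1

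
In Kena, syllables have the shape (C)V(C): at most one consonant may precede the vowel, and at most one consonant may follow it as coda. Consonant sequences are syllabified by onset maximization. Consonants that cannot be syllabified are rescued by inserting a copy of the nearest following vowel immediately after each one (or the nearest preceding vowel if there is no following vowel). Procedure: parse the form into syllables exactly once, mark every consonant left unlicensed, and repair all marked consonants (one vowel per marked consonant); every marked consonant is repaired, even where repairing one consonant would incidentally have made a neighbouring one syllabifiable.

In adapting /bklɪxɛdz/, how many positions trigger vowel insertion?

3

The unsyllabifiable consonants are /b/, /k/, /z/; each receives one epenthetic vowel.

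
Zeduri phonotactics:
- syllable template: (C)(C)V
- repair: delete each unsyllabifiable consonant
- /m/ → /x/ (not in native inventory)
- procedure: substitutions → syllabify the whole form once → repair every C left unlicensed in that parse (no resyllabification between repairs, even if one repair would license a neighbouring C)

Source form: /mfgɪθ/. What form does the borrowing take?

fgɪ

Substitution: /m/ → /x/, giving /xfgɪθ/.
Syllabifying with onset maximization leaves /x/, /θ/ stranded (no codas are permitted; onsets may contain at most 2 consonants).
Each unlicensed consonant is deleted: /x/, /θ/.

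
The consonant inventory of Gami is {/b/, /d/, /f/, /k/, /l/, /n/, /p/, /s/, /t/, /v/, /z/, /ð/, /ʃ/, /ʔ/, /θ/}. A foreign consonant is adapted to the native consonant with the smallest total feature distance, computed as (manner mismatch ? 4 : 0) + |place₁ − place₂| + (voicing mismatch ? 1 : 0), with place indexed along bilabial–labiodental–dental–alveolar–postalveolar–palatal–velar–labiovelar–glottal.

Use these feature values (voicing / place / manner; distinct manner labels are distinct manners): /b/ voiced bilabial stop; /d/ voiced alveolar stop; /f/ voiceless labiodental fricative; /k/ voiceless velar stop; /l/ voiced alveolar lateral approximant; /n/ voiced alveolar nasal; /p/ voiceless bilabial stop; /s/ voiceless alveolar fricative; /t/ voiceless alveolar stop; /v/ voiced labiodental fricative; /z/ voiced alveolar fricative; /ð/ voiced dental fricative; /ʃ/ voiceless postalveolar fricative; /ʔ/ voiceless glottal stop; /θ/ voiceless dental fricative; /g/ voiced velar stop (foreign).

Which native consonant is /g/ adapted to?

k

/k/ is closest: same manner (stop), place distance 0 (velar→velar), voicing differs (+1); total 1. Next closest is /d/ at distance 3.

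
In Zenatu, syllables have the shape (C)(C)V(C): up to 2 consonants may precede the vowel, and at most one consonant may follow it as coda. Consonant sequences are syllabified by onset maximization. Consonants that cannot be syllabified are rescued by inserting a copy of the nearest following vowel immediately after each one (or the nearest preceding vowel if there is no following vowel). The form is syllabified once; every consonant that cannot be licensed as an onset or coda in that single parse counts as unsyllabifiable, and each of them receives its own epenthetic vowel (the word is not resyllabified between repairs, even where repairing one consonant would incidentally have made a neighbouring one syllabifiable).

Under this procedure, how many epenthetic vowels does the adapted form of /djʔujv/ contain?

2

The unsyllabifiable consonants are /d/, /v/; each receives one epenthetic vowel.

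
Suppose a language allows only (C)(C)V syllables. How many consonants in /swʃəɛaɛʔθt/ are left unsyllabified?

4

Under (C)(C)V, the unsyllabifiable consonants are /s/, /ʔ/, /θ/, /t/ (no codas are permitted; onsets may contain at most 2 consonants).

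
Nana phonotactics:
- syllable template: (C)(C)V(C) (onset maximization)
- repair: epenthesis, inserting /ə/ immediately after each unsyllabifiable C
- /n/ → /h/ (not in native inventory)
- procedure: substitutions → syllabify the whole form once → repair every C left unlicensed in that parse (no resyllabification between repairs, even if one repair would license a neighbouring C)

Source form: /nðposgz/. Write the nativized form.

həðposgəzə

Substitution: /n/ → /h/, giving /hðposgz/.
Syllabifying with onset maximization leaves /h/, /g/, /z/ stranded (at most one coda consonant is licensed; onsets may contain at most 2 consonants).
Inserting the epenthetic vowel yields /h/ → /hə/, /g/ → /gə/, /z/ → /zə/.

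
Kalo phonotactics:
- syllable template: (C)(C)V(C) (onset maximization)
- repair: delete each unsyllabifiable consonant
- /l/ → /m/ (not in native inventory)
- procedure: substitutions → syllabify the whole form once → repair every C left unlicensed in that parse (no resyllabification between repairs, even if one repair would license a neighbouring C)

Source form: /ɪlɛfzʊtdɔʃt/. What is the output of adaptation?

Substitution: /l/ → /m/, giving /ɪmɛfzʊtdɔʃt/.
Syllabifying with onset maximization leaves /t/ stranded (at most one coda consonant is licensed; onsets may contain at most 2 consonants).
Deleting the stranded consonants removes /t/.

ɪmɛfzʊtdɔʃ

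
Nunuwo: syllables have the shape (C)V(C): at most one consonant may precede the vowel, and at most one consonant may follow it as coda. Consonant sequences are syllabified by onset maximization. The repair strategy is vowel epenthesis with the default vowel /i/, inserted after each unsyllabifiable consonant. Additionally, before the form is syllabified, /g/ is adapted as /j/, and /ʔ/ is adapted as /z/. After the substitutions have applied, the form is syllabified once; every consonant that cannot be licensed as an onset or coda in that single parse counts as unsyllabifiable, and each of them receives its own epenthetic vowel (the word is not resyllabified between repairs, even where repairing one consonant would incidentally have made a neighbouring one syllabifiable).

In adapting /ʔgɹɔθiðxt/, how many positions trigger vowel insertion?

4

After substitution the input is /zjɹɔθiðxt/.
The unsyllabifiable consonants are /z/, /j/, /x/, /t/; each receives one epenthetic vowel.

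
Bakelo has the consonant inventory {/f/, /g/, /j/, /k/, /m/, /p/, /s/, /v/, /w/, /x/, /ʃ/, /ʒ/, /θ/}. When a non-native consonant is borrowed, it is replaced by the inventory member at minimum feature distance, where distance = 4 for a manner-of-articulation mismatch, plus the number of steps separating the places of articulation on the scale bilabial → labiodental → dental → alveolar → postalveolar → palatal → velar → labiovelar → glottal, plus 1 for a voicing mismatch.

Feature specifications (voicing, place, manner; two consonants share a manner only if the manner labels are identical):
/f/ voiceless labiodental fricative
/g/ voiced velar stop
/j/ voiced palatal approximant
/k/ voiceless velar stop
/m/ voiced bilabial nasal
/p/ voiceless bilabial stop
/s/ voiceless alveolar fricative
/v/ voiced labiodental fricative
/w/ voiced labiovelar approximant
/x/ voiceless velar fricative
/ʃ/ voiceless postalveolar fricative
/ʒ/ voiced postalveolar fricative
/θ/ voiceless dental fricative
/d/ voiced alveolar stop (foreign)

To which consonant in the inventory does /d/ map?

/g/ is closest: same manner (stop), place distance 3 (alveolar→velar), same voicing; total 3. Next closest is /k/ at distance 4.

g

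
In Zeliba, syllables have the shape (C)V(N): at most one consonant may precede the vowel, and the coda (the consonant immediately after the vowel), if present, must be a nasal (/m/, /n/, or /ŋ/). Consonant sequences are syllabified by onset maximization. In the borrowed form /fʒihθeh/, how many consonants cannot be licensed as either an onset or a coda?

The consonants /f/, /h/, /h/ cannot be parsed into a legal (C)V(N) syllable (only a nasal (/m/, /n/, or /ŋ/) is licensed in coda position; onsets are limited to one consonant).

3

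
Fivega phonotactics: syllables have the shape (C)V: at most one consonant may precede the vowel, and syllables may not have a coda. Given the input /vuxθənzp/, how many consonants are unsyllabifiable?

The consonants /x/, /n/, /z/, /p/ cannot be parsed into a legal (C)V syllable (no codas are permitted; onsets are limited to one consonant).

4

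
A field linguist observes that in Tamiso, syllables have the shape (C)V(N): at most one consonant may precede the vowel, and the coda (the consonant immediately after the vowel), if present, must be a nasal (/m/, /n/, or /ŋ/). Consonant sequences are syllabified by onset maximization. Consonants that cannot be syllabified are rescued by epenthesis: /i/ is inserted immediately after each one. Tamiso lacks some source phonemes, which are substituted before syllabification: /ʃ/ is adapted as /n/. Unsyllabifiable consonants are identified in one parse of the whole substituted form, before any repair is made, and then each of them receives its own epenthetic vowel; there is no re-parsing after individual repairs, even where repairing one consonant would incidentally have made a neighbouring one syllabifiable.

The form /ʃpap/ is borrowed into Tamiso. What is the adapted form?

Substitution: /ʃ/ → /n/, giving /npap/.
Under (C)V(N), the unsyllabifiable consonants are /n/, /p/ (only a nasal (/m/, /n/, or /ŋ/) is licensed in coda position; onsets are limited to one consonant).
Epenthesis after each stranded consonant: /n/ → /ni/, /p/ → /pi/.

nipapi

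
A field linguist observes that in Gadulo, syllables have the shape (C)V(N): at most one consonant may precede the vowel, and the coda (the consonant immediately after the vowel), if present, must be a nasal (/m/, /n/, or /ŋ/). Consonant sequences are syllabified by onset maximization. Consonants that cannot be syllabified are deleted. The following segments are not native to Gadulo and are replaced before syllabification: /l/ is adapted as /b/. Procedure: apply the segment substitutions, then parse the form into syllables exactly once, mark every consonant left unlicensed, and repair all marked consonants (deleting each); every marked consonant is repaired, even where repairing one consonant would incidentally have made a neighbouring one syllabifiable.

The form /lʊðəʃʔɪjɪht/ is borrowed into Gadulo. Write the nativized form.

Substitution: /l/ → /b/, giving /bʊðəʃʔɪjɪht/.
The consonants /ʃ/, /h/, /t/ cannot be parsed into a legal (C)V(N) syllable (only a nasal (/m/, /n/, or /ŋ/) is licensed in coda position; onsets are limited to one consonant).
Each unlicensed consonant is deleted: /ʃ/, /h/, /t/.

bʊðəʔɪjɪ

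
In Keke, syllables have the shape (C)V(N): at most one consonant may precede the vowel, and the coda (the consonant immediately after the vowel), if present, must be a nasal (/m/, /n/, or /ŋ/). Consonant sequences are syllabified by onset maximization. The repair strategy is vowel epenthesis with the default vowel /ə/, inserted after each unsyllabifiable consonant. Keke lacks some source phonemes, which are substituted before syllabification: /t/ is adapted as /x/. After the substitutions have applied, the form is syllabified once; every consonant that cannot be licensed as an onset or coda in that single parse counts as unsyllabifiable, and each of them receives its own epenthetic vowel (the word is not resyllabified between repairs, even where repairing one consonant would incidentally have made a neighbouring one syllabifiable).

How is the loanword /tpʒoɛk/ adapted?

xəpəʒoɛkə

Substitution: /t/ → /x/, giving /xpʒoɛk/.
The consonants /x/, /p/, /k/ cannot be parsed into a legal (C)V(N) syllable (only a nasal (/m/, /n/, or /ŋ/) is licensed in coda position; onsets are limited to one consonant).
Epenthesis after each stranded consonant: /x/ → /xə/, /p/ → /pə/, /k/ → /kə/.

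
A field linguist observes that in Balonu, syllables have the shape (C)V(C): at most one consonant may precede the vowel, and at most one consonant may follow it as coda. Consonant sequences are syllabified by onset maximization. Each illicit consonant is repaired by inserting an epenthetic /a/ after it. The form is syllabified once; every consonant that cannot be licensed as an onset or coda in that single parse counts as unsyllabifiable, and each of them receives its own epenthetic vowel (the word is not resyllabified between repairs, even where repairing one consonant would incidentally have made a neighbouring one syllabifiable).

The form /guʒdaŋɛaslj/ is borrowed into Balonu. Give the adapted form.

The consonants /l/, /j/ cannot be parsed into a legal (C)V(C) syllable (at most one coda consonant is licensed; onsets are limited to one consonant).
Epenthesis after each stranded consonant: /l/ → /la/, /j/ → /ja/.

guʒdaŋɛaslaja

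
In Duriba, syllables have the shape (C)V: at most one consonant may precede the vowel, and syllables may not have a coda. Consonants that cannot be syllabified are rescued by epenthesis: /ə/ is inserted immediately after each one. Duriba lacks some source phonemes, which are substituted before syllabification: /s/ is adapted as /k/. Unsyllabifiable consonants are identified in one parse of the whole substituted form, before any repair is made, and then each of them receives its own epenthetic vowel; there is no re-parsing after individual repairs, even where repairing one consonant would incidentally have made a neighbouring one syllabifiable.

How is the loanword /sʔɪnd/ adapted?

Substitution: /s/ → /k/, giving /kʔɪnd/.
The consonants /k/, /n/, /d/ cannot be parsed into a legal (C)V syllable (no codas are permitted; onsets are limited to one consonant).
Epenthesis after each stranded consonant: /k/ → /kə/, /n/ → /nə/, /d/ → /də/.

kəʔɪnədə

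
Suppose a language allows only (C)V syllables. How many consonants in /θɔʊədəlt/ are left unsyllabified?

2

Under (C)V, the unsyllabifiable consonants are /l/, /t/ (no codas are permitted; onsets are limited to one consonant).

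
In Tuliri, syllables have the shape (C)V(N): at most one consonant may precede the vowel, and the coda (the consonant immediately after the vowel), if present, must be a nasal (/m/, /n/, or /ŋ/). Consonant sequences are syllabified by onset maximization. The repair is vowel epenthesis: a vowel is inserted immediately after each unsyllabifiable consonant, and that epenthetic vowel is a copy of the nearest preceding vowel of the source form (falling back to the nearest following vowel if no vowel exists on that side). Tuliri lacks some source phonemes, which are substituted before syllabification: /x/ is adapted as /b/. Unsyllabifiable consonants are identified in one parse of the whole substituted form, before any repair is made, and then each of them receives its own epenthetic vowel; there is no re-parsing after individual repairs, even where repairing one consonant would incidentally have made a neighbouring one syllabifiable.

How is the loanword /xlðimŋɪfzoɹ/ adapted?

biliðimŋɪfɪzoɹo

Substitution: /x/ → /b/, giving /blðimŋɪfzoɹ/.
The consonants /b/, /l/, /f/, /ɹ/ cannot be parsed into a legal (C)V(N) syllable (only a nasal (/m/, /n/, or /ŋ/) is licensed in coda position; onsets are limited to one consonant).
Epenthesis after each stranded consonant: /b/ → /bi/, /l/ → /li/, /f/ → /fɪ/, /ɹ/ → /ɹo/.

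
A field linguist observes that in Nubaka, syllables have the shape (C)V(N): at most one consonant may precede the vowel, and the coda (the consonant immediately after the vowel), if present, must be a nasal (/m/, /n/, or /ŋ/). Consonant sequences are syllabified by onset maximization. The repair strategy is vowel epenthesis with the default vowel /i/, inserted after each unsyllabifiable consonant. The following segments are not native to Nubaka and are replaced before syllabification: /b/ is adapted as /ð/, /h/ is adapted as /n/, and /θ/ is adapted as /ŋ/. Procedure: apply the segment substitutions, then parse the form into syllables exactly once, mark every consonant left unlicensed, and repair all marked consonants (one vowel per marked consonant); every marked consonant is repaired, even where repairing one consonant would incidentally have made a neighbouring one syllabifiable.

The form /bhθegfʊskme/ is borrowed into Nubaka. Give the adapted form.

ðiniŋegifʊsikime

Substitution: /b/ → /ð/, /h/ → /n/, /θ/ → /ŋ/, giving /ðnŋegfʊskme/.
The consonants /ð/, /n/, /g/, /s/, /k/ cannot be parsed into a legal (C)V(N) syllable (only a nasal (/m/, /n/, or /ŋ/) is licensed in coda position; onsets are limited to one consonant).
Each unlicensed consonant becomes the onset of a new syllable: /ð/ → /ði/, /n/ → /ni/, /g/ → /gi/, /s/ → /si/, /k/ → /ki/.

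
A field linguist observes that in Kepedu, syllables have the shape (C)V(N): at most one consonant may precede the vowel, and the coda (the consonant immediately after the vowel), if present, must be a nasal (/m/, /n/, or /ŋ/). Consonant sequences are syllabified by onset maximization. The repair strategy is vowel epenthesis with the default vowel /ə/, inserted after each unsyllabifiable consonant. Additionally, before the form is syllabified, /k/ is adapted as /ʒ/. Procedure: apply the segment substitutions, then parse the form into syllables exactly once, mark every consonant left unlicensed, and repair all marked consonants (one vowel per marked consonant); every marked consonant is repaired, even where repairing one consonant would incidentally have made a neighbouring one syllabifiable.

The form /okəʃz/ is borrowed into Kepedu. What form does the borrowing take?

Substitution: /k/ → /ʒ/, giving /oʒəʃz/.
The consonants /ʃ/, /z/ cannot be parsed into a legal (C)V(N) syllable (only a nasal (/m/, /n/, or /ŋ/) is licensed in coda position; onsets are limited to one consonant).
Inserting the epenthetic vowel yields /ʃ/ → /ʃə/, /z/ → /zə/.

oʒəʃəzə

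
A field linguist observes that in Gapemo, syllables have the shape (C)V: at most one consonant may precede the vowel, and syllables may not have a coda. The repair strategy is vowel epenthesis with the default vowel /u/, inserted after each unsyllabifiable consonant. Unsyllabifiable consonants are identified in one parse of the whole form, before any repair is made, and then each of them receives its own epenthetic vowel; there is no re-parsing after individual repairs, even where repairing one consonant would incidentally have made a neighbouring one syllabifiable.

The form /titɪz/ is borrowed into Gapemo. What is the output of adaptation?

titɪzu

Under (C)V, the unsyllabifiable consonants are /z/ (no codas are permitted; onsets are limited to one consonant).
Epenthesis after each stranded consonant: /z/ → /zu/.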